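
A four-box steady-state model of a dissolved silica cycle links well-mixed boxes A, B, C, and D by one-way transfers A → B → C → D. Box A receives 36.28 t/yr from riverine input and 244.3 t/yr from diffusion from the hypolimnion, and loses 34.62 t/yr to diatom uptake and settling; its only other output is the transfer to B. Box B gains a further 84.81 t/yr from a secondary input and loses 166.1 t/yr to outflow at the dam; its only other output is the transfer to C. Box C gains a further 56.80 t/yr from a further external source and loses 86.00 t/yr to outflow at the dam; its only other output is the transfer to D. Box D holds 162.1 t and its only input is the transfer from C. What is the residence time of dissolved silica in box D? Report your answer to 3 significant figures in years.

Box A: F(A→B) = (36.28 + 244.3) − 34.62 = 245.96 t/yr.
Box B: F(B→C) = (245.96 + 84.81) − 166.1 = 164.67 t/yr.
Box C: F(C→D) = (164.67 + 56.80) − 86.00 = 135.47 t/yr.
Box D throughput = its input = 135.47 t/yr; τ = 162.1 / 135.47 = 1.197 yr.

1.20 yr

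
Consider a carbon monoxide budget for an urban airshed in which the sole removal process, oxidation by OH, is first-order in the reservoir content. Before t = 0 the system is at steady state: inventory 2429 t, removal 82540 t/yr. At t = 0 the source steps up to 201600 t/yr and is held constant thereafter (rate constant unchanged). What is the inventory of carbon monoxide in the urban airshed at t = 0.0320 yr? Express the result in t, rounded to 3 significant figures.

4750 t

The sink rate constant is k = F₀/M₀ = 82540/2429 = 33.98 yr⁻¹.
Solving dM/dt = F₁ − kM with M(0) = M₀ gives M(t) = F₁/k + (M₀ − F₁/k)·e^(−kt).
F₁/k = 201600/33.98 = 5932.7 t; kt = 33.98 × 0.0320 = 1.087, e^(−kt) = 0.3371.
M(0.0320) = 5932.7 + (2429 − 5932.7) × 0.3371 = 5932.7 − 1181 = 4751.6 t.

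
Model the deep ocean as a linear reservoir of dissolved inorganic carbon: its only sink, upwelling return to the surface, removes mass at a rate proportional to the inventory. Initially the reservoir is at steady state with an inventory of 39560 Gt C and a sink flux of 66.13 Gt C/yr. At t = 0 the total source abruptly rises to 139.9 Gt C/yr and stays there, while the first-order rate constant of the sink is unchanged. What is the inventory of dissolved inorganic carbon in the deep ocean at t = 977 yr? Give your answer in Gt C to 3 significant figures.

75100 Gt C

The sink rate constant is k = F₀/M₀ = 66.13/39560 = 0.001672 yr⁻¹.
Solving dM/dt = F₁ − kM with M(0) = M₀ gives M(t) = F₁/k + (M₀ − F₁/k)·e^(−kt).
F₁/k = 139.9/0.001672 = 83690 Gt C; kt = 0.001672 × 977 = 1.633, e^(−kt) = 0.1953.
M(977) = 83690 + (39560 − 83690) × 0.1953 = 83690 − 8619 = 75071 Gt C.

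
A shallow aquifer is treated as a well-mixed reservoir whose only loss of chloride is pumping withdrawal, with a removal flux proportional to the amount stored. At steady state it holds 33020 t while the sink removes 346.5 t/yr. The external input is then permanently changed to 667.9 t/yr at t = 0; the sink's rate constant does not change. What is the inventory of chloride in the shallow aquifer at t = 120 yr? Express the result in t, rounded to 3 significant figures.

55000 t

τ = M₀/F₀ = 33020/346.5 = 95.30 yr; rate constant k = 1/τ.
New steady state M_∞ = F₁/k = F₁·τ = 667.9 × 95.30 = 63648 t.
M(t) = M_∞ + (M₀ − M_∞)·e^(−t/τ); t/τ = 120/95.30 = 1.259, so e^(−t/τ) = 0.2839.
M(t) = 63648 − 30630 × 0.2839 = 54954 t.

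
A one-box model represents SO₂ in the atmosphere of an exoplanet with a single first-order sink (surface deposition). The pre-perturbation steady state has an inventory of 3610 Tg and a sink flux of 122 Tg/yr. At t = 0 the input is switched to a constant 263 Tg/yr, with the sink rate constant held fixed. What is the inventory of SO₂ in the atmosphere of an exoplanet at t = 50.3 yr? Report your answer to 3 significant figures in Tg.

τ = M₀/F₀ = 3610/122 = 29.59 yr; rate constant k = 1/τ.
New steady state M_∞ = F₁/k = F₁·τ = 263 × 29.59 = 7782.2 Tg.
M(t) = M_∞ + (M₀ − M_∞)·e^(−t/τ); t/τ = 50.3/29.59 = 1.700, so e^(−t/τ) = 0.1827.
M(t) = 7782.2 − 4172 × 0.1827 = 7019.9 Tg.

7020 Tg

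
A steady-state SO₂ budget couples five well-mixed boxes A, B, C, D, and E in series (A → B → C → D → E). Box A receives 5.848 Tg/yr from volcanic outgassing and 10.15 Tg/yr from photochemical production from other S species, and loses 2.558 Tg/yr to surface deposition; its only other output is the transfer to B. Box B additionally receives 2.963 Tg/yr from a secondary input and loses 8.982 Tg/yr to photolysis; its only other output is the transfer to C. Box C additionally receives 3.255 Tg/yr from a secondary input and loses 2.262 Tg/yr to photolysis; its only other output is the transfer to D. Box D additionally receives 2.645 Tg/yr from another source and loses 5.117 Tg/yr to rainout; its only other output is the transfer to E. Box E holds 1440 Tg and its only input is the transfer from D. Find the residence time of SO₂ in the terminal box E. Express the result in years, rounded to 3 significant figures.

242 yr

Box A: F(A→B) = (5.848 + 10.15) − 2.558 = 13.440 Tg/yr.
Box B: F(B→C) = (13.440 + 2.963) − 8.982 = 7.4210 Tg/yr.
Box C: F(C→D) = (7.4210 + 3.255) − 2.262 = 8.4140 Tg/yr.
Box D: F(D→E) = (8.4140 + 2.645) − 5.117 = 5.9420 Tg/yr.
Box E throughput = its input = 5.9420 Tg/yr; τ = 1440 / 5.9420 = 242.3 yr.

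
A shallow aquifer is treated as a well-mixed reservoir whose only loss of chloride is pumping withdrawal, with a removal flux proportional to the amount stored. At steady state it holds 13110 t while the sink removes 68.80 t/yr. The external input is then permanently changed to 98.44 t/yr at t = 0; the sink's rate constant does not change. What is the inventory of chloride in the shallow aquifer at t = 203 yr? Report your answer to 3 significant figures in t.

The sink rate constant is k = F₀/M₀ = 68.80/13110 = 0.005248 yr⁻¹.
Solving dM/dt = F₁ − kM with M(0) = M₀ gives M(t) = F₁/k + (M₀ − F₁/k)·e^(−kt).
F₁/k = 98.44/0.005248 = 18758 t; kt = 0.005248 × 203 = 1.065, e^(−kt) = 0.3446.
M(203) = 18758 + (13110 − 18758) × 0.3446 = 18758 − 1946 = 16812 t.

16800 t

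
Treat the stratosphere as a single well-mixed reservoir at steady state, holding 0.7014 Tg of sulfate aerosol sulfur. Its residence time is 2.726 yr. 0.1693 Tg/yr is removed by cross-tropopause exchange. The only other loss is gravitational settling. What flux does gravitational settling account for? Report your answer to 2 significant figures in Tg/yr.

0.088 Tg/yr

Total removal F = M/τ = 0.7014 / 2.726 = 0.2573 Tg/yr.
Gravitational settling = F − (0.1693) = 0.2573 − 0.1693 = 0.08800 Tg/yr.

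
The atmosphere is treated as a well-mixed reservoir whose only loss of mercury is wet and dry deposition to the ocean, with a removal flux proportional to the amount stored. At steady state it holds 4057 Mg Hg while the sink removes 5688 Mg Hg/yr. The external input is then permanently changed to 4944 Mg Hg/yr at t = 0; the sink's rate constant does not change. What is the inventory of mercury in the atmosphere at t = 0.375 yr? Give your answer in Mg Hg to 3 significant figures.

The sink rate constant is k = F₀/M₀ = 5688/4057 = 1.402 yr⁻¹.
Solving dM/dt = F₁ − kM with M(0) = M₀ gives M(t) = F₁/k + (M₀ − F₁/k)·e^(−kt).
F₁/k = 4944/1.402 = 3526.3 Mg Hg; kt = 1.402 × 0.375 = 0.5258, e^(−kt) = 0.5911.
M(0.375) = 3526.3 + (4057 − 3526.3) × 0.5911 = 3526.3 + 313.7 = 3840.0 Mg Hg.

3840 Mg Hg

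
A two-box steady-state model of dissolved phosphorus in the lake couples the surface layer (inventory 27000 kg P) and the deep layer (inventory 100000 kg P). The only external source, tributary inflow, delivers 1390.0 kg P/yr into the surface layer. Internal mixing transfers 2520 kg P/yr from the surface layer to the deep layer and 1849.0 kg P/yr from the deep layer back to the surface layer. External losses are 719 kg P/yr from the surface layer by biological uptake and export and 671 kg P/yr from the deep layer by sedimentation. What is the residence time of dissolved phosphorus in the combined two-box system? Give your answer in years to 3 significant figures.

91.4 yr

Treat the two boxes together as one reservoir: the mixing fluxes between them are internal recycling, so τ = ΣM / Σ(external losses).
M_total = 27000 + 100000 = 127000 kg P.
ΣF_external_out = 719 + 671 = 1390.0 kg P/yr.
τ = M_total / ΣF_ext = 127000 / 1390.0 = 91.37 yr.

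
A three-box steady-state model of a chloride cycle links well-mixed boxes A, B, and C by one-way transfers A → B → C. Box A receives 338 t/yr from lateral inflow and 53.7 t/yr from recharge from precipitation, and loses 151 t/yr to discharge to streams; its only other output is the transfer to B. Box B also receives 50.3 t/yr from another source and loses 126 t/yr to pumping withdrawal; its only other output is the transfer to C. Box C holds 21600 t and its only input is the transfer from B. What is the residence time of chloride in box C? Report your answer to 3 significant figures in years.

131 yr

Box A: F(A→B) = (338 + 53.7) − 151 = 240.70 t/yr.
Box B: F(B→C) = (240.70 + 50.3) − 126 = 165.00 t/yr.
Box C throughput = its input = 165.00 t/yr; τ = 21600 / 165.00 = 130.9 yr.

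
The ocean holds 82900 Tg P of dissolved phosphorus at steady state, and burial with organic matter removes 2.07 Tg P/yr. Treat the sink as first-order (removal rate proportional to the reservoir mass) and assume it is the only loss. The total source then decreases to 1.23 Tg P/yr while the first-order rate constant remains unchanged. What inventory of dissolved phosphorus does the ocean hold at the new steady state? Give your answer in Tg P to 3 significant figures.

49300 Tg P

Rate constant k = F/M = 2.07 / 82900 = 2.497×10^-5 yr⁻¹.
At the new steady state, source = k·M_new ⇒ M_new = 1.23 / 2.497×10^-5 = 49260 Tg P.
(Equivalently M_new = M × F_new/F_old = 82900 × 1.23/2.07.)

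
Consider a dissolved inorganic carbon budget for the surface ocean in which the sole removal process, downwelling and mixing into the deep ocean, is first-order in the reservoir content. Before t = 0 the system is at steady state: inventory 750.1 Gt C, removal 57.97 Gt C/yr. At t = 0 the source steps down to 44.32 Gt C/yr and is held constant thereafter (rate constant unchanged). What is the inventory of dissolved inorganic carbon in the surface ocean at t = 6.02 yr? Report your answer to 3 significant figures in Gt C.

684 Gt C

τ = M₀/F₀ = 750.1/57.97 = 12.94 yr; rate constant k = 1/τ.
New steady state M_∞ = F₁/k = F₁·τ = 44.32 × 12.94 = 573.48 Gt C.
M(t) = M_∞ + (M₀ − M_∞)·e^(−t/τ); t/τ = 6.02/12.94 = 0.4652, so e^(−t/τ) = 0.6280.
M(t) = 573.48 + 176.6 × 0.6280 = 684.39 Gt C.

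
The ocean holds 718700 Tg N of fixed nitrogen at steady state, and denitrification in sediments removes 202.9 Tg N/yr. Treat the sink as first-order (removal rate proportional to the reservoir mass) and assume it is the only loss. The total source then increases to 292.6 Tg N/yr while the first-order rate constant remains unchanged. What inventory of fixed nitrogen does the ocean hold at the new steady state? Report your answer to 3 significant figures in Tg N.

1.04×10^6 Tg N

Rate constant k = F/M = 202.9 / 718700 = 0.0002823 yr⁻¹.
At the new steady state, source = k·M_new ⇒ M_new = 292.6 / 0.0002823 = 1.036×10^6 Tg N.
(Equivalently M_new = M × F_new/F_old = 718700 × 292.6/202.9.)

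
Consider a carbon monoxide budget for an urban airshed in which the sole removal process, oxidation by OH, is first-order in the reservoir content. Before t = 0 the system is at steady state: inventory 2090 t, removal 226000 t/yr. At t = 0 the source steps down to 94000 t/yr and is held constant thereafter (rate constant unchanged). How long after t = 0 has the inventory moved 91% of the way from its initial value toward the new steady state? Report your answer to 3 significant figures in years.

0.0223 yr

τ = M₀/F₀ = 2090/226000 = 0.009248 yr.
The remaining gap fraction is e^(−t/τ); 91% covered ⇒ e^(−t/τ) = 0.0900.
t = −τ ln(0.0900) = 0.009248 × 2.408 = 0.02227 yr.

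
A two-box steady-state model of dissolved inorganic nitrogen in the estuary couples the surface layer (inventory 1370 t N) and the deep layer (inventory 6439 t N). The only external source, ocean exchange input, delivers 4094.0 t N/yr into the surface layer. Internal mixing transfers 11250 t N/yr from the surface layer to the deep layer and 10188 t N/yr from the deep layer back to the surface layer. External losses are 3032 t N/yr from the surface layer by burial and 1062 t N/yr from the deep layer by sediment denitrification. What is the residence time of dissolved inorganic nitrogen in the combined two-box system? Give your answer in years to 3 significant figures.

1.91 yr

Residence time in the combined system uses the total inventory and the total *external* removal — internal exchanges between the two boxes cancel.
M_total = 1370 + 6439 = 7809.0 t N.
ΣF_external_out = 3032 + 1062 = 4094.0 t N/yr.
τ = M_total / ΣF_ext = 7809.0 / 4094.0 = 1.907 yr.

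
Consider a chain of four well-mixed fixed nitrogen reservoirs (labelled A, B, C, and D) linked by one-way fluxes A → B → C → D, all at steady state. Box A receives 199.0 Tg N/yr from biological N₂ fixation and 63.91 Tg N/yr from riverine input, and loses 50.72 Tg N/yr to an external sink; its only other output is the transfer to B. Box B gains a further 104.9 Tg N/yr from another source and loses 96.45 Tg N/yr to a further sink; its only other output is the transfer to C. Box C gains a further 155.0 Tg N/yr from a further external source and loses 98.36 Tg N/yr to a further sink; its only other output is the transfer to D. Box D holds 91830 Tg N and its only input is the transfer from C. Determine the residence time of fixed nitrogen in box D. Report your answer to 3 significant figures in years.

Box A: F(A→B) = (199.0 + 63.91) − 50.72 = 212.19 Tg N/yr.
Box B: F(B→C) = (212.19 + 104.9) − 96.45 = 220.64 Tg N/yr.
Box C: F(C→D) = (220.64 + 155.0) − 98.36 = 277.28 Tg N/yr.
Box D throughput = its input = 277.28 Tg N/yr; τ = 91830 / 277.28 = 331.2 yr.

331 yr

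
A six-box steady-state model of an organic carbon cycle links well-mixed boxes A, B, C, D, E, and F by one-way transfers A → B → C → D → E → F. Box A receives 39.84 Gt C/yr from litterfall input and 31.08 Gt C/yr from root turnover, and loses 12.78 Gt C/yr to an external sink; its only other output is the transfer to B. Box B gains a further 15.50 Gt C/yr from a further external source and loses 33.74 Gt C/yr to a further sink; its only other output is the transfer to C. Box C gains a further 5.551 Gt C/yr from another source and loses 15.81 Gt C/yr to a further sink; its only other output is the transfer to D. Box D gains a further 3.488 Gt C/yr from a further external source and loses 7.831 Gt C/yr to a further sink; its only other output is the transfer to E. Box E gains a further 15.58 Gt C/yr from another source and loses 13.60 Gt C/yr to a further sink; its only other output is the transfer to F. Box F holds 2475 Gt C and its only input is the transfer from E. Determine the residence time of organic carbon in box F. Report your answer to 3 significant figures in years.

Box A: F(A→B) = (39.84 + 31.08) − 12.78 = 58.140 Gt C/yr.
Box B: F(B→C) = (58.140 + 15.50) − 33.74 = 39.900 Gt C/yr.
Box C: F(C→D) = (39.900 + 5.551) − 15.81 = 29.641 Gt C/yr.
Box D: F(D→E) = (29.641 + 3.488) − 7.831 = 25.298 Gt C/yr.
Box E: F(E→F) = (25.298 + 15.58) − 13.60 = 27.278 Gt C/yr.
Box F throughput = its input = 27.278 Gt C/yr; τ = 2475 / 27.278 = 90.73 yr.

90.7 yr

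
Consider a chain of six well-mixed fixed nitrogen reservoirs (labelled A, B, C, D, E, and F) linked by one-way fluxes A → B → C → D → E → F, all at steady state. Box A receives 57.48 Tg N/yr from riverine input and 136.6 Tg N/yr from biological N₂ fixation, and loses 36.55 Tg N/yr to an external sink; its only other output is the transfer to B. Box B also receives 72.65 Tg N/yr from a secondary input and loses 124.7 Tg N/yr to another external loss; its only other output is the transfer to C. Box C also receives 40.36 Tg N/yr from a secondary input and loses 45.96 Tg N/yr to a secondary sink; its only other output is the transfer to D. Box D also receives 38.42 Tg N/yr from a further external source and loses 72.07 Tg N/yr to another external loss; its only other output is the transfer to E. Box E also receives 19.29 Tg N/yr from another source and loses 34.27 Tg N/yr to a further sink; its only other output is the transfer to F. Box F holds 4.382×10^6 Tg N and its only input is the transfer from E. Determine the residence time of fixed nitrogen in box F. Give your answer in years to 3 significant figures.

Box A: F(A→B) = (57.48 + 136.6) − 36.55 = 157.53 Tg N/yr.
Box B: F(B→C) = (157.53 + 72.65) − 124.7 = 105.48 Tg N/yr.
Box C: F(C→D) = (105.48 + 40.36) − 45.96 = 99.880 Tg N/yr.
Box D: F(D→E) = (99.880 + 38.42) − 72.07 = 66.230 Tg N/yr.
Box E: F(E→F) = (66.230 + 19.29) − 34.27 = 51.250 Tg N/yr.
Box F throughput = its input = 51.250 Tg N/yr; τ = 4.382×10^6 / 51.250 = 85500 yr.

85500 yr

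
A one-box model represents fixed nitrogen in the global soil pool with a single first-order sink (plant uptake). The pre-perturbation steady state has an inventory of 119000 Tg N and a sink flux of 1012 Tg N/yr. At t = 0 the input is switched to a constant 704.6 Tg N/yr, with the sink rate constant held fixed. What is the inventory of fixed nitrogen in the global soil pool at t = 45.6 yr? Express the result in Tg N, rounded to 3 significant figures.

107000 Tg N

Residence time τ = M₀/F₀ = 117.6 yr. The eventual steady state is M_∞ = M₀·(F₁/F₀) = 119000 × 704.6/1012 = 82853 Tg N.
The anomaly ΔM(t) = M(t) − M_∞ decays as ΔM₀·e^(−t/τ) with ΔM₀ = 119000 − 82853 = 36150 Tg N.
At t = 45.6 yr, e^(−t/τ) = e^(−0.3878) = 0.6786, so ΔM = 24530 Tg N and M = 82853 + 24530 = 107380 Tg N.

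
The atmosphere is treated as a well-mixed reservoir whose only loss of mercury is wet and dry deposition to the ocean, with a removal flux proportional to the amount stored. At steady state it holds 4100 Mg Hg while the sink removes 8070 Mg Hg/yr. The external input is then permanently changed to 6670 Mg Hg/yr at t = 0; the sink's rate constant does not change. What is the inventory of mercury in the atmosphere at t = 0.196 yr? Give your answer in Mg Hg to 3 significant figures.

Residence time τ = M₀/F₀ = 0.5081 yr. The eventual steady state is M_∞ = M₀·(F₁/F₀) = 4100 × 6670/8070 = 3388.7 Mg Hg.
The anomaly ΔM(t) = M(t) − M_∞ decays as ΔM₀·e^(−t/τ) with ΔM₀ = 4100 − 3388.7 = 711.3 Mg Hg.
At t = 0.196 yr, e^(−t/τ) = e^(−0.3858) = 0.6799, so ΔM = 483.6 Mg Hg and M = 3388.7 + 483.6 = 3872.3 Mg Hg.

3870 Mg Hg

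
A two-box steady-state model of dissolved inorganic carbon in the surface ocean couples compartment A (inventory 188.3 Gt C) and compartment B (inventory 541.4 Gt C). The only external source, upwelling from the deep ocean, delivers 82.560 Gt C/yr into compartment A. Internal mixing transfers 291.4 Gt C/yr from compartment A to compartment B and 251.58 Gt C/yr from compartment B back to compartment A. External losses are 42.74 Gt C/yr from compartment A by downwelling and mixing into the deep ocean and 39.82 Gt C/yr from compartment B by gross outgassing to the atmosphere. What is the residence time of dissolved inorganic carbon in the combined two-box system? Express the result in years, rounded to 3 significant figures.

8.84 yr

Residence time in the combined system uses the total inventory and the total *external* removal — internal exchanges between the two boxes cancel.
M_total = 188.3 + 541.4 = 729.70 Gt C.
ΣF_external_out = 42.74 + 39.82 = 82.560 Gt C/yr.
τ = M_total / ΣF_ext = 729.70 / 82.560 = 8.838 yr.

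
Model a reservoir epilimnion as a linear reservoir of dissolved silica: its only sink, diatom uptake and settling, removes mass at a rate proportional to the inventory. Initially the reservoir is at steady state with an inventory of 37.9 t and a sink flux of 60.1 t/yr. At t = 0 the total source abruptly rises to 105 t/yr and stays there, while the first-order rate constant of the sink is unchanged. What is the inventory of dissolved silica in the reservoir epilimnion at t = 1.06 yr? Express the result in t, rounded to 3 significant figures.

60.9 t

The sink rate constant is k = F₀/M₀ = 60.1/37.9 = 1.586 yr⁻¹.
Solving dM/dt = F₁ − kM with M(0) = M₀ gives M(t) = F₁/k + (M₀ − F₁/k)·e^(−kt).
F₁/k = 105/1.586 = 66.215 t; kt = 1.586 × 1.06 = 1.681, e^(−kt) = 0.1862.
M(1.06) = 66.215 + (37.9 − 66.215) × 0.1862 = 66.215 − 5.272 = 60.942 t.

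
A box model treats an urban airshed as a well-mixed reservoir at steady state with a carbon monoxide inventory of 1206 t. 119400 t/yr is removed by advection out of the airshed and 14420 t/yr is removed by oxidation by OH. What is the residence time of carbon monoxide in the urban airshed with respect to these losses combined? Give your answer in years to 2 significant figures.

Total removal = 119400 + 14420 = 133820 t/yr.
τ = M / ΣF_out = 1206 / 133820 = 0.009012 yr.

0.0090 yr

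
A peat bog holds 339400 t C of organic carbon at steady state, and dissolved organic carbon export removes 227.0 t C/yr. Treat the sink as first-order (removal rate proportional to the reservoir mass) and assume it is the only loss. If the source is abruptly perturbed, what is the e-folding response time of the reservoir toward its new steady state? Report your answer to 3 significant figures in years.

1500 yr

For a linear reservoir the response time equals the residence time τ = M/F.
τ = 339400 / 227.0 = 1495 yr.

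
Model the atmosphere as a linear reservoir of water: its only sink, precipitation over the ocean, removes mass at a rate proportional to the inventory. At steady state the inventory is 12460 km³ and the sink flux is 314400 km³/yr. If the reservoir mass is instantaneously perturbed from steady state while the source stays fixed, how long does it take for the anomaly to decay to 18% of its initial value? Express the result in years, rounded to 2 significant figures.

0.068 yr

For a linear reservoir the anomaly decays as exp(−t/τ) with τ = M/F = 12460/314400 = 0.03963 yr.
exp(−t/τ) = 0.18 ⇒ t = −τ ln(0.18) = 0.03963 × 1.715 = 0.06796 yr.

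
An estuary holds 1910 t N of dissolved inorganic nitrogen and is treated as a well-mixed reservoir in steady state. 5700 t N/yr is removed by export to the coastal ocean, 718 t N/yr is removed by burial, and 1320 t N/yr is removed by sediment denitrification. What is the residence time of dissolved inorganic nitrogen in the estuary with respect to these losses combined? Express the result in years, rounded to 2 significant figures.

0.25 yr

Total removal = 5700 + 718.0 + 1320 = 7738.0 t N/yr.
τ = M / ΣF_out = 1910 / 7738.0 = 0.2468 yr.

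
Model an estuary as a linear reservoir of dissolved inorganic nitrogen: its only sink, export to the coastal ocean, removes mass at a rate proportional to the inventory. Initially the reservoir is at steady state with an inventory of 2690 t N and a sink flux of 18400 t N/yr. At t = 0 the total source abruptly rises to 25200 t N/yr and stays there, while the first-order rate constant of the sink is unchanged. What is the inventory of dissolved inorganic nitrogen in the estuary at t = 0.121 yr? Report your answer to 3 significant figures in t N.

3250 t N

τ = M₀/F₀ = 2690/18400 = 0.1462 yr; rate constant k = 1/τ.
New steady state M_∞ = F₁/k = F₁·τ = 25200 × 0.1462 = 3684.1 t N.
M(t) = M_∞ + (M₀ − M_∞)·e^(−t/τ); t/τ = 0.121/0.1462 = 0.8277, so e^(−t/τ) = 0.4371.
M(t) = 3684.1 − 994.1 × 0.4371 = 3249.6 t N.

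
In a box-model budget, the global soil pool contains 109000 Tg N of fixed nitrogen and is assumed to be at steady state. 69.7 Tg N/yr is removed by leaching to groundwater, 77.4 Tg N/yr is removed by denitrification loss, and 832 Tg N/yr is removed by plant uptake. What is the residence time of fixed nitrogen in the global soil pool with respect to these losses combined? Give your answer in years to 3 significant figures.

Total removal = 69.70 + 77.40 + 832.0 = 979.10 Tg N/yr.
τ = M / ΣF_out = 109000 / 979.10 = 111.3 yr.

111 yr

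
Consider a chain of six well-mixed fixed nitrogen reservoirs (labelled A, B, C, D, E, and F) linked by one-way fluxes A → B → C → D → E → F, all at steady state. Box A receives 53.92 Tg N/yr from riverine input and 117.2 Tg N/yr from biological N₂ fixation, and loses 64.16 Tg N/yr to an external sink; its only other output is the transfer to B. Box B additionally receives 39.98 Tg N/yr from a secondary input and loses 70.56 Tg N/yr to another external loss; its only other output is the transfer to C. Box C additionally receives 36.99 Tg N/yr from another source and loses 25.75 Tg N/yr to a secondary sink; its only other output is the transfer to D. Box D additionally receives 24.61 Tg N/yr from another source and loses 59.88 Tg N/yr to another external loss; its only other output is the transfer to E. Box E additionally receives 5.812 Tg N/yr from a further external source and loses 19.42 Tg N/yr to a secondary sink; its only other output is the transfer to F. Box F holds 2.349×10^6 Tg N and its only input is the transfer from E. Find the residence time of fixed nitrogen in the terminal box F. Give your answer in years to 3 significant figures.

Box A: F(A→B) = (53.92 + 117.2) − 64.16 = 106.96 Tg N/yr.
Box B: F(B→C) = (106.96 + 39.98) − 70.56 = 76.380 Tg N/yr.
Box C: F(C→D) = (76.380 + 36.99) − 25.75 = 87.620 Tg N/yr.
Box D: F(D→E) = (87.620 + 24.61) − 59.88 = 52.350 Tg N/yr.
Box E: F(E→F) = (52.350 + 5.812) − 19.42 = 38.742 Tg N/yr.
Box F throughput = its input = 38.742 Tg N/yr; τ = 2.349×10^6 / 38.742 = 60630 yr.

60600 yr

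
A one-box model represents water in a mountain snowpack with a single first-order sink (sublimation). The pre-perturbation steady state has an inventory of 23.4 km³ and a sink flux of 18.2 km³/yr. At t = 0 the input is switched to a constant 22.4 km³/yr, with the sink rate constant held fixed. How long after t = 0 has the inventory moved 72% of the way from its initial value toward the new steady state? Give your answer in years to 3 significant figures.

τ = M₀/F₀ = 23.4/18.2 = 1.286 yr.
The remaining gap fraction is e^(−t/τ); 72% covered ⇒ e^(−t/τ) = 0.280.
t = −τ ln(0.280) = 1.286 × 1.273 = 1.637 yr.

1.64 yr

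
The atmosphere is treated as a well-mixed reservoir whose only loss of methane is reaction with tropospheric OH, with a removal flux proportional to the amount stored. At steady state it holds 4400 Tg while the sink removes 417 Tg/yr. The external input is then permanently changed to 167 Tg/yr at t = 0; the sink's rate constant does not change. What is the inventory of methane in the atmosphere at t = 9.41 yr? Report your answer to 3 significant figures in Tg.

2840 Tg

The sink rate constant is k = F₀/M₀ = 417/4400 = 0.09477 yr⁻¹.
Solving dM/dt = F₁ − kM with M(0) = M₀ gives M(t) = F₁/k + (M₀ − F₁/k)·e^(−kt).
F₁/k = 167/0.09477 = 1762.1 Tg; kt = 0.09477 × 9.41 = 0.8918, e^(−kt) = 0.4099.
M(9.41) = 1762.1 + (4400 − 1762.1) × 0.4099 = 1762.1 + 1081 = 2843.4 Tg.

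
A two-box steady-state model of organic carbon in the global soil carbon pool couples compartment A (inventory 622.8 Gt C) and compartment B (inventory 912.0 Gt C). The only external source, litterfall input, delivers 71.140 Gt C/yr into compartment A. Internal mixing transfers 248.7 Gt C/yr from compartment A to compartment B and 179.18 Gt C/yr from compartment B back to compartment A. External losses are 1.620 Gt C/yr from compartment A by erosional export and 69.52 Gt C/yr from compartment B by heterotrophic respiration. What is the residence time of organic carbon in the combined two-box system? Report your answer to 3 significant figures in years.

21.6 yr

Residence time in the combined system uses the total inventory and the total *external* removal — internal exchanges between the two boxes cancel.
M_total = 622.8 + 912.0 = 1534.8 Gt C.
ΣF_external_out = 1.620 + 69.52 = 71.140 Gt C/yr.
τ = M_total / ΣF_ext = 1534.8 / 71.140 = 21.57 yr.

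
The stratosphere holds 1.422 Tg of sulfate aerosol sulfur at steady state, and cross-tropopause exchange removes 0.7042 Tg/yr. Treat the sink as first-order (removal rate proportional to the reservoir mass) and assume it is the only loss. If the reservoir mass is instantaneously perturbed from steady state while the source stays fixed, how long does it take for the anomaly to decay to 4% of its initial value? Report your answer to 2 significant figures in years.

6.5 yr

For a linear reservoir the anomaly decays as exp(−t/τ) with τ = M/F = 1.422/0.7042 = 2.019 yr.
exp(−t/τ) = 0.04 ⇒ t = −τ ln(0.04) = 2.019 × 3.219 = 6.500 yr.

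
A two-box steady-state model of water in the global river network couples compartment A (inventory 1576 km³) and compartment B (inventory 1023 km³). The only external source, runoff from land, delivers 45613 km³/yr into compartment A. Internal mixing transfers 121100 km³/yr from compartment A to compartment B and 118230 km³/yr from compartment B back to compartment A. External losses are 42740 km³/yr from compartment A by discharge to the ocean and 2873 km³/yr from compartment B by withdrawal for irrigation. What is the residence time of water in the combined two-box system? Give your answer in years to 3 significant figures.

Treat the two boxes together as one reservoir: the mixing fluxes between them are internal recycling, so τ = ΣM / Σ(external losses).
M_total = 1576 + 1023 = 2599.0 km³.
ΣF_external_out = 42740 + 2873 = 45613 km³/yr.
τ = M_total / ΣF_ext = 2599.0 / 45613 = 0.05698 yr.

0.0570 yr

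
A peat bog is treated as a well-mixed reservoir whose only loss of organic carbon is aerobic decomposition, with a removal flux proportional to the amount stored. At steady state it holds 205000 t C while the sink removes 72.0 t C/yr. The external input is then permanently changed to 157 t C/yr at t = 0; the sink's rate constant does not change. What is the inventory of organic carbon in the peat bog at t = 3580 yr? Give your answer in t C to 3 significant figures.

Residence time τ = M₀/F₀ = 2847 yr. The eventual steady state is M_∞ = M₀·(F₁/F₀) = 205000 × 157/72.0 = 447010 t C.
The anomaly ΔM(t) = M(t) − M_∞ decays as ΔM₀·e^(−t/τ) with ΔM₀ = 205000 − 447010 = −242000 t C.
At t = 3580 yr, e^(−t/τ) = e^(−1.257) = 0.2844, so ΔM = −68830 t C and M = 447010 − 68830 = 378180 t C.

378000 t C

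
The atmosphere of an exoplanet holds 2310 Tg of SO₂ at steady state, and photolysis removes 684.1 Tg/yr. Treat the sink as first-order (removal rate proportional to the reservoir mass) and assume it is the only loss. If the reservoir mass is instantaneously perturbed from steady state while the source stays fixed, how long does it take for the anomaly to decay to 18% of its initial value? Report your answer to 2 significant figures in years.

For a linear reservoir the anomaly decays as exp(−t/τ) with τ = M/F = 2310/684.1 = 3.377 yr.
exp(−t/τ) = 0.18 ⇒ t = −τ ln(0.18) = 3.377 × 1.715 = 5.790 yr.

5.8 yr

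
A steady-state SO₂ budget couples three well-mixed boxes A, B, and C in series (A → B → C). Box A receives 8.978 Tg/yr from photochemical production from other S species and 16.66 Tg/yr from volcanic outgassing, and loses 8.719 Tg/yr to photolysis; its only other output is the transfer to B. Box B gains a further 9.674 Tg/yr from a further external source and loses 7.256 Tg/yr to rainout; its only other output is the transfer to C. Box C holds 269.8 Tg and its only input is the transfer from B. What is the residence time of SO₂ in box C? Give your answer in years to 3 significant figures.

14.0 yr

Box A: F(A→B) = (8.978 + 16.66) − 8.719 = 16.919 Tg/yr.
Box B: F(B→C) = (16.919 + 9.674) − 7.256 = 19.337 Tg/yr.
Box C throughput = its input = 19.337 Tg/yr; τ = 269.8 / 19.337 = 13.95 yr.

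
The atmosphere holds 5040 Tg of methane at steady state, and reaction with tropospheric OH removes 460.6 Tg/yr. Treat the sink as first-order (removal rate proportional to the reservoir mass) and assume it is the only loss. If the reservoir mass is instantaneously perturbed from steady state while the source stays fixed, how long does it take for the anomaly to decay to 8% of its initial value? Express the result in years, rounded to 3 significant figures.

27.6 yr

For a linear reservoir the anomaly decays as exp(−t/τ) with τ = M/F = 5040/460.6 = 10.94 yr.
exp(−t/τ) = 0.08 ⇒ t = −τ ln(0.08) = 10.94 × 2.526 = 27.64 yr.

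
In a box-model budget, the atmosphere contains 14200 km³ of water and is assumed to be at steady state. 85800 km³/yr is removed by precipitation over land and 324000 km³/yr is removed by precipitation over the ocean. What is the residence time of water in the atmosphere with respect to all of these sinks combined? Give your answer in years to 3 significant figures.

Total removal flux = 85800 + 324000 = 409800 km³/yr.
τ = M / ΣF_out = 14200 / 409800 = 0.03465 yr.

0.0347 yr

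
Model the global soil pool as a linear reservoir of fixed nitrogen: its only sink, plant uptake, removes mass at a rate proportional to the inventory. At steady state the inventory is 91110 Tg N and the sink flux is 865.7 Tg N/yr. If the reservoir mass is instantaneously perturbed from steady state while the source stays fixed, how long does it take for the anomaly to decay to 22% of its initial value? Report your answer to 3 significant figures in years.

For a linear reservoir the anomaly decays as exp(−t/τ) with τ = M/F = 91110/865.7 = 105.2 yr.
exp(−t/τ) = 0.22 ⇒ t = −τ ln(0.22) = 105.2 × 1.514 = 159.4 yr.

159 yr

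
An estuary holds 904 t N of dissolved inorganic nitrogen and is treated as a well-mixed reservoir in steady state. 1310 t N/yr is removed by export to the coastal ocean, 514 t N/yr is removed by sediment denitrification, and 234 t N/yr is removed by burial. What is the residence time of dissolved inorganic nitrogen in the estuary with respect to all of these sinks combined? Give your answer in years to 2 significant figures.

0.44 yr

Total removal flux = 1310 + 514 + 234 = 2058.0 t N/yr.
τ = M / ΣF_out = 904 / 2058.0 = 0.4393 yr.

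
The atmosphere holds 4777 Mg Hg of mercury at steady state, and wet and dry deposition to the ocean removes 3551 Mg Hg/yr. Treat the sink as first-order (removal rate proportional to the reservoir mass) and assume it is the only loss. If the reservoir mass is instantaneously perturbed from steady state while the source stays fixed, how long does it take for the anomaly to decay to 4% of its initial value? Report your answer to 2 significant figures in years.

4.3 yr

For a linear reservoir the anomaly decays as exp(−t/τ) with τ = M/F = 4777/3551 = 1.345 yr.
exp(−t/τ) = 0.04 ⇒ t = −τ ln(0.04) = 1.345 × 3.219 = 4.330 yr.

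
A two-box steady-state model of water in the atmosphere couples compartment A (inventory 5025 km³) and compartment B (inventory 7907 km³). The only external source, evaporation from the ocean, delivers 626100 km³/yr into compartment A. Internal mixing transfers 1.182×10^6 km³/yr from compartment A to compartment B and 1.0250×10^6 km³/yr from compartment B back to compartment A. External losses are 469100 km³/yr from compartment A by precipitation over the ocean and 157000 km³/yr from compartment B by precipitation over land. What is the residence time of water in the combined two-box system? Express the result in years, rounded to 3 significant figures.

0.0207 yr

Treat the two boxes together as one reservoir: the mixing fluxes between them are internal recycling, so τ = ΣM / Σ(external losses).
M_total = 5025 + 7907 = 12932 km³.
ΣF_external_out = 469100 + 157000 = 626100 km³/yr.
τ = M_total / ΣF_ext = 12932 / 626100 = 0.02065 yr.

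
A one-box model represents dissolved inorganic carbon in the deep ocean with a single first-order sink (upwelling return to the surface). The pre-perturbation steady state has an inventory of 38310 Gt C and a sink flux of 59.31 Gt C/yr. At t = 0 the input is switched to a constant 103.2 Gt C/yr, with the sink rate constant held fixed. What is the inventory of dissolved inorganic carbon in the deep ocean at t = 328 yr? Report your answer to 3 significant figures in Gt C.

Residence time τ = M₀/F₀ = 645.9 yr. The eventual steady state is M_∞ = M₀·(F₁/F₀) = 38310 × 103.2/59.31 = 66660 Gt C.
The anomaly ΔM(t) = M(t) − M_∞ decays as ΔM₀·e^(−t/τ) with ΔM₀ = 38310 − 66660 = −28350 Gt C.
At t = 328 yr, e^(−t/τ) = e^(−0.5078) = 0.6018, so ΔM = −17060 Gt C and M = 66660 − 17060 = 49598 Gt C.

49600 Gt C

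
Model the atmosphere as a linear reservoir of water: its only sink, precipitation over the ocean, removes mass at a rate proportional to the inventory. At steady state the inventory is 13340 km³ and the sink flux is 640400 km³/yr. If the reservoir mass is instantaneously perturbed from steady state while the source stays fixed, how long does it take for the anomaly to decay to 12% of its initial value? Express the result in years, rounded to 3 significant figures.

0.0442 yr

For a linear reservoir the anomaly decays as exp(−t/τ) with τ = M/F = 13340/640400 = 0.02083 yr.
exp(−t/τ) = 0.12 ⇒ t = −τ ln(0.12) = 0.02083 × 2.120 = 0.04417 yr.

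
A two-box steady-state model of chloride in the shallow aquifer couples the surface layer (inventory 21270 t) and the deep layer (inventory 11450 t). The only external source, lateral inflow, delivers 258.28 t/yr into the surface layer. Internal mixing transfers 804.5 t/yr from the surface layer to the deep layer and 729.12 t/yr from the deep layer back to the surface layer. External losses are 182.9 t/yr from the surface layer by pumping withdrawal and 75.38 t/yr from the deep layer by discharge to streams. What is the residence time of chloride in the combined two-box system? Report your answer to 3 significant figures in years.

127 yr

Residence time in the combined system uses the total inventory and the total *external* removal — internal exchanges between the two boxes cancel.
M_total = 21270 + 11450 = 32720 t.
ΣF_external_out = 182.9 + 75.38 = 258.28 t/yr.
τ = M_total / ΣF_ext = 32720 / 258.28 = 126.7 yr.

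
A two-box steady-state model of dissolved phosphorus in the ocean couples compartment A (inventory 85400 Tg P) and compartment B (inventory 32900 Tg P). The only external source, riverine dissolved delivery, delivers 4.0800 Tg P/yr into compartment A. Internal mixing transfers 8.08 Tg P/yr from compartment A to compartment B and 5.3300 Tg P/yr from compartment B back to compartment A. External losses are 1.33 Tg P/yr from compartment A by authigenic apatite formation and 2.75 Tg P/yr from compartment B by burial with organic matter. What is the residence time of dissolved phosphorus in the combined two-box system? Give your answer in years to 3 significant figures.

29000 yr

Residence time in the combined system uses the total inventory and the total *external* removal — internal exchanges between the two boxes cancel.
M_total = 85400 + 32900 = 118300 Tg P.
ΣF_external_out = 1.33 + 2.75 = 4.0800 Tg P/yr.
τ = M_total / ΣF_ext = 118300 / 4.0800 = 29000 yr.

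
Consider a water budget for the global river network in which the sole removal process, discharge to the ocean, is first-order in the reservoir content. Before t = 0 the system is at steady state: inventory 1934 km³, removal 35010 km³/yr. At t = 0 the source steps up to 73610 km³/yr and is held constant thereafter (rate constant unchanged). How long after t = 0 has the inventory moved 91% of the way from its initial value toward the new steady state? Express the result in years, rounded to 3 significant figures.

0.133 yr

τ = M₀/F₀ = 1934/35010 = 0.05524 yr.
The remaining gap fraction is e^(−t/τ); 91% covered ⇒ e^(−t/τ) = 0.0900.
t = −τ ln(0.0900) = 0.05524 × 2.408 = 0.1330 yr.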